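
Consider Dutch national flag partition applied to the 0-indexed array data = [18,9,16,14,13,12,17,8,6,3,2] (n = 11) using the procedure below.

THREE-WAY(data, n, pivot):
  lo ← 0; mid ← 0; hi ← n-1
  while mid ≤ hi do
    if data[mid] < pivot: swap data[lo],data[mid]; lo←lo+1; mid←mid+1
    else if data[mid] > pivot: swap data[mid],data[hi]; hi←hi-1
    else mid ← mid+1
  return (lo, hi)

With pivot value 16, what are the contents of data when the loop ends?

[2,9,14,13,12,3,8,6,16,17,18]

lo=0 mid=0 hi=10
18>16: swap(0,10), hi=9 ⇒ [2,9,16,14,13,12,17,8,6,3,18]
2<16: swap(0,0), lo=1 mid=1 ⇒ [2,9,16,14,13,12,17,8,6,3,18]
9<16: swap(1,1), lo=2 mid=2 ⇒ [2,9,16,14,13,12,17,8,6,3,18]
16=16: mid=3
14<16: swap(2,3), lo=3 mid=4 ⇒ [2,9,14,16,13,12,17,8,6,3,18]
13<16: swap(3,4), lo=4 mid=5 ⇒ [2,9,14,13,16,12,17,8,6,3,18]
12<16: swap(4,5), lo=5 mid=6 ⇒ [2,9,14,13,12,16,17,8,6,3,18]
17>16: swap(6,9), hi=8 ⇒ [2,9,14,13,12,16,3,8,6,17,18]
3<16: swap(5,6), lo=6 mid=7 ⇒ [2,9,14,13,12,3,16,8,6,17,18]
8<16: swap(6,7), lo=7 mid=8 ⇒ [2,9,14,13,12,3,8,16,6,17,18]
6<16: swap(7,8), lo=8 mid=9 ⇒ [2,9,14,13,12,3,8,6,16,17,18]
done. lo=8 hi=8; data=[2,9,14,13,12,3,8,6,16,17,18]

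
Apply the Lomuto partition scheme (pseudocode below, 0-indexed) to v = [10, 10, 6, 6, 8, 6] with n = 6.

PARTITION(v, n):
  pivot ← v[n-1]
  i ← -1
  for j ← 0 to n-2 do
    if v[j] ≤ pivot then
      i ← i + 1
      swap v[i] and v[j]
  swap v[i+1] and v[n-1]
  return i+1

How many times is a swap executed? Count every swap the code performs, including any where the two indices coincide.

3

pivot=6, i=-1
j=0: 10>6, skip
j=1: 10>6, skip
j=2: 6≤6, i=0, swap(0,2) ⇒ [6, 10, 10, 6, 8, 6]
j=3: 6≤6, i=1, swap(1,3) ⇒ [6, 6, 10, 10, 8, 6]
j=4: 8>6, skip
swap(2,5) ⇒ [6, 6, 6, 10, 8, 10]; return 2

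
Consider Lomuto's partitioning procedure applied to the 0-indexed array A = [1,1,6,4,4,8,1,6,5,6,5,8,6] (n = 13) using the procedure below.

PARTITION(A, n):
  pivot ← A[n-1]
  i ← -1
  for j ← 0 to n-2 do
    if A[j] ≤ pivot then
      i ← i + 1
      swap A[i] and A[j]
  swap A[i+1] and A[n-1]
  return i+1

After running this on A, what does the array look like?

pivot=6, i=-1
j=0: 1≤6, i=0, swap(0,0) ⇒ [1,1,6,4,4,8,1,6,5,6,5,8,6]
j=1: 1≤6, i=1, swap(1,1) ⇒ [1,1,6,4,4,8,1,6,5,6,5,8,6]
j=2: 6≤6, i=2, swap(2,2) ⇒ [1,1,6,4,4,8,1,6,5,6,5,8,6]
j=3: 4≤6, i=3, swap(3,3) ⇒ [1,1,6,4,4,8,1,6,5,6,5,8,6]
j=4: 4≤6, i=4, swap(4,4) ⇒ [1,1,6,4,4,8,1,6,5,6,5,8,6]
j=5: 8>6, skip
j=6: 1≤6, i=5, swap(5,6) ⇒ [1,1,6,4,4,1,8,6,5,6,5,8,6]
j=7: 6≤6, i=6, swap(6,7) ⇒ [1,1,6,4,4,1,6,8,5,6,5,8,6]
j=8: 5≤6, i=7, swap(7,8) ⇒ [1,1,6,4,4,1,6,5,8,6,5,8,6]
j=9: 6≤6, i=8, swap(8,9) ⇒ [1,1,6,4,4,1,6,5,6,8,5,8,6]
j=10: 5≤6, i=9, swap(9,10) ⇒ [1,1,6,4,4,1,6,5,6,5,8,8,6]
j=11: 8>6, skip
swap(10,12) ⇒ [1,1,6,4,4,1,6,5,6,5,6,8,8]; return 10

[1,1,6,4,4,1,6,5,6,5,6,8,8]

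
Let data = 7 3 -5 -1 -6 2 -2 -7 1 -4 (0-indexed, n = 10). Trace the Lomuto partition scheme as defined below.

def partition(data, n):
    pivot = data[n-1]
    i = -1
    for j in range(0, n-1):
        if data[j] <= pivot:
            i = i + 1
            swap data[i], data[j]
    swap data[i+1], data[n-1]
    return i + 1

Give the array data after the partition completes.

pivot = data[9] = -4; i = -1
j=0: data[0]=7 > -4 → no swap
j=1: data[1]=3 > -4 → no swap
j=2: data[2]=-5 ≤ -4 → i=0, swap data[0],data[2] → -5 3 7 -1 -6 2 -2 -7 1 -4
j=3: data[3]=-1 > -4 → no swap
j=4: data[4]=-6 ≤ -4 → i=1, swap data[1],data[4] → -5 -6 7 -1 3 2 -2 -7 1 -4
j=5: data[5]=2 > -4 → no swap
j=6: data[6]=-2 > -4 → no swap
j=7: data[7]=-7 ≤ -4 → i=2, swap data[2],data[7] → -5 -6 -7 -1 3 2 -2 7 1 -4
j=8: data[8]=1 > -4 → no swap
final swap data[3],data[9] → -5 -6 -7 -4 3 2 -2 7 1 -1; return 3

-5 -6 -7 -4 3 2 -2 7 1 -1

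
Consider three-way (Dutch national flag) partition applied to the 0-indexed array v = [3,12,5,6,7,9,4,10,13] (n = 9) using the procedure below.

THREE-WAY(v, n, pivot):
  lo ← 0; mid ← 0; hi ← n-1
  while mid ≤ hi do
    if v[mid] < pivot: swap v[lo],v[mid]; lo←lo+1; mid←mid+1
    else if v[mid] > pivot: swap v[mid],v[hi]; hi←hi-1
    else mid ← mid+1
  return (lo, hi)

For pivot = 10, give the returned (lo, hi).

lo=0 mid=0 hi=8
3<10: swap(0,0), lo=1 mid=1 ⇒ [3,12,5,6,7,9,4,10,13]
12>10: swap(1,8), hi=7 ⇒ [3,13,5,6,7,9,4,10,12]
13>10: swap(1,7), hi=6 ⇒ [3,10,5,6,7,9,4,13,12]
10=10: mid=2
5<10: swap(1,2), lo=2 mid=3 ⇒ [3,5,10,6,7,9,4,13,12]
6<10: swap(2,3), lo=3 mid=4 ⇒ [3,5,6,10,7,9,4,13,12]
7<10: swap(3,4), lo=4 mid=5 ⇒ [3,5,6,7,10,9,4,13,12]
9<10: swap(4,5), lo=5 mid=6 ⇒ [3,5,6,7,9,10,4,13,12]
4<10: swap(5,6), lo=6 mid=7 ⇒ [3,5,6,7,9,4,10,13,12]
done. lo=6 hi=6; v=[3,5,6,7,9,4,10,13,12]

(6, 6)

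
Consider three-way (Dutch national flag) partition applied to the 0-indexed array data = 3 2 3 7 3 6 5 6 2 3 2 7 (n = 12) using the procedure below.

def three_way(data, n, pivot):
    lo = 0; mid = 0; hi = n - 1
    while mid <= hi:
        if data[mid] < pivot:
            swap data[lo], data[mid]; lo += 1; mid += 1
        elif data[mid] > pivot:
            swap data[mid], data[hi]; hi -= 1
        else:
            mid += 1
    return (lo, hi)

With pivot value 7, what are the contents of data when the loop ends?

3 2 3 3 6 5 6 2 3 2 7 7

lo=0 mid=0 hi=11
3<7: swap(0,0), lo=1 mid=1 ⇒ 3 2 3 7 3 6 5 6 2 3 2 7
2<7: swap(1,1), lo=2 mid=2 ⇒ 3 2 3 7 3 6 5 6 2 3 2 7
3<7: swap(2,2), lo=3 mid=3 ⇒ 3 2 3 7 3 6 5 6 2 3 2 7
7=7: mid=4
3<7: swap(3,4), lo=4 mid=5 ⇒ 3 2 3 3 7 6 5 6 2 3 2 7
6<7: swap(4,5), lo=5 mid=6 ⇒ 3 2 3 3 6 7 5 6 2 3 2 7
5<7: swap(5,6), lo=6 mid=7 ⇒ 3 2 3 3 6 5 7 6 2 3 2 7
6<7: swap(6,7), lo=7 mid=8 ⇒ 3 2 3 3 6 5 6 7 2 3 2 7
2<7: swap(7,8), lo=8 mid=9 ⇒ 3 2 3 3 6 5 6 2 7 3 2 7
3<7: swap(8,9), lo=9 mid=10 ⇒ 3 2 3 3 6 5 6 2 3 7 2 7
2<7: swap(9,10), lo=10 mid=11 ⇒ 3 2 3 3 6 5 6 2 3 2 7 7
7=7: mid=12
done. lo=10 hi=11; data=3 2 3 3 6 5 6 2 3 2 7 7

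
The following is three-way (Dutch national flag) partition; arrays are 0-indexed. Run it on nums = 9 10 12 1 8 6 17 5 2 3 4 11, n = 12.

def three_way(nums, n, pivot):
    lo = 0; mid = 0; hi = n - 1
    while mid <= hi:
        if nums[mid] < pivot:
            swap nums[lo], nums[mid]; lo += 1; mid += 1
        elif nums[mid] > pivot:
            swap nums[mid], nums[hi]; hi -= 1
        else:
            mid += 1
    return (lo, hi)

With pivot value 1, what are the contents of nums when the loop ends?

1 12 10 8 6 17 5 2 3 4 11 9

lo=0 mid=0 hi=11
9>1: swap(0,11), hi=10 ⇒ 11 10 12 1 8 6 17 5 2 3 4 9
11>1: swap(0,10), hi=9 ⇒ 4 10 12 1 8 6 17 5 2 3 11 9
4>1: swap(0,9), hi=8 ⇒ 3 10 12 1 8 6 17 5 2 4 11 9
3>1: swap(0,8), hi=7 ⇒ 2 10 12 1 8 6 17 5 3 4 11 9
2>1: swap(0,7), hi=6 ⇒ 5 10 12 1 8 6 17 2 3 4 11 9
5>1: swap(0,6), hi=5 ⇒ 17 10 12 1 8 6 5 2 3 4 11 9
17>1: swap(0,5), hi=4 ⇒ 6 10 12 1 8 17 5 2 3 4 11 9
6>1: swap(0,4), hi=3 ⇒ 8 10 12 1 6 17 5 2 3 4 11 9
8>1: swap(0,3), hi=2 ⇒ 1 10 12 8 6 17 5 2 3 4 11 9
1=1: mid=1
10>1: swap(1,2), hi=1 ⇒ 1 12 10 8 6 17 5 2 3 4 11 9
12>1: swap(1,1), hi=0 ⇒ 1 12 10 8 6 17 5 2 3 4 11 9
done. lo=0 hi=0; nums=1 12 10 8 6 17 5 2 3 4 11 9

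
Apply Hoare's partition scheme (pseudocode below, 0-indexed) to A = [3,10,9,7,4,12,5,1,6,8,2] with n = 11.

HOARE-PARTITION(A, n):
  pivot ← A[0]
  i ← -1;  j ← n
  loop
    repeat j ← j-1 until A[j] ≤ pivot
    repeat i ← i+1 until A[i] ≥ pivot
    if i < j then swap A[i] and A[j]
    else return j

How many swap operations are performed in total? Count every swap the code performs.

pivot = A[0] = 3; i = -1, j = 11
j→10 (A[10]=2≤3), i→0 (A[0]=3≥3); i<j, swap → [2,10,9,7,4,12,5,1,6,8,3]
j→7 (A[7]=1≤3), i→1 (A[1]=10≥3); i<j, swap → [2,1,9,7,4,12,5,10,6,8,3]
j→1, i→2; i≥j, return j=1. A = [2,1,9,7,4,12,5,10,6,8,3]

2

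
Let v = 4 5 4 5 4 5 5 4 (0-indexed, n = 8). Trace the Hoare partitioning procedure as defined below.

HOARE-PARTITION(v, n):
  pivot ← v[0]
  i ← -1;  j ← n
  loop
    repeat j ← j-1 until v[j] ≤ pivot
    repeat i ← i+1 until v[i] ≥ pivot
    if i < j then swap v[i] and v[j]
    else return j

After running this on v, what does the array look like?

4 4 4 5 5 5 5 4

pivot = v[0] = 4; i = -1, j = 8
j→7 (v[7]=4≤4), i→0 (v[0]=4≥4); i<j, swap → 4 5 4 5 4 5 5 4
j→4 (v[4]=4≤4), i→1 (v[1]=5≥4); i<j, swap → 4 4 4 5 5 5 5 4
j→2, i→2; i≥j, return j=2. v = 4 4 4 5 5 5 5 4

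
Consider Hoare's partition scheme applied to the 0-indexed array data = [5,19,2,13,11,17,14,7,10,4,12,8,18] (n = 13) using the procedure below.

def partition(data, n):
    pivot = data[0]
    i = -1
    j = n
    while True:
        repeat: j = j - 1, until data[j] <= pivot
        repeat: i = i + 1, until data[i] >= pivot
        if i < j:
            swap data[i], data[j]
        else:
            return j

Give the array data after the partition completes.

pivot=5
j stops at 9 (4), i stops at 0 (5); swap ⇒ [4,19,2,13,11,17,14,7,10,5,12,8,18]
j stops at 2 (2), i stops at 1 (19); swap ⇒ [4,2,19,13,11,17,14,7,10,5,12,8,18]
j stops at 1, i stops at 2; i≥j ⇒ return 1. data=[4,2,19,13,11,17,14,7,10,5,12,8,18]

[4,2,19,13,11,17,14,7,10,5,12,8,18]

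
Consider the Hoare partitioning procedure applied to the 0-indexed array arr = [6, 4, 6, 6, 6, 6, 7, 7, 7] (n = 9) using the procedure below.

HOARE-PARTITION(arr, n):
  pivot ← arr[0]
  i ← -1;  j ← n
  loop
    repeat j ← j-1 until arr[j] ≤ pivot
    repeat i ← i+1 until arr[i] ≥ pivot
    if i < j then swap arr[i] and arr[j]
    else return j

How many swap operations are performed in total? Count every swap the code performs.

pivot = arr[0] = 6; i = -1, j = 9
j→5 (arr[5]=6≤6), i→0 (arr[0]=6≥6); i<j, swap → [6, 4, 6, 6, 6, 6, 7, 7, 7]
j→4 (arr[4]=6≤6), i→2 (arr[2]=6≥6); i<j, swap → [6, 4, 6, 6, 6, 6, 7, 7, 7]
j→3, i→3; i≥j, return j=3. arr = [6, 4, 6, 6, 6, 6, 7, 7, 7]

2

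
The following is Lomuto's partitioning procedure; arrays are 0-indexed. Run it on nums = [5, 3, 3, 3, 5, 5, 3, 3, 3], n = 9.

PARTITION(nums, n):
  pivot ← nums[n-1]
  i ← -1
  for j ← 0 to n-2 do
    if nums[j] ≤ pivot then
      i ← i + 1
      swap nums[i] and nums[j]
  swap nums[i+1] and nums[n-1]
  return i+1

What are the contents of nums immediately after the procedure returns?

[3, 3, 3, 3, 3, 3, 5, 5, 5]

pivot=3, i=-1
j=0: 5>3, skip
j=1: 3≤3, i=0, swap(0,1) ⇒ [3, 5, 3, 3, 5, 5, 3, 3, 3]
j=2: 3≤3, i=1, swap(1,2) ⇒ [3, 3, 5, 3, 5, 5, 3, 3, 3]
j=3: 3≤3, i=2, swap(2,3) ⇒ [3, 3, 3, 5, 5, 5, 3, 3, 3]
j=4: 5>3, skip
j=5: 5>3, skip
j=6: 3≤3, i=3, swap(3,6) ⇒ [3, 3, 3, 3, 5, 5, 5, 3, 3]
j=7: 3≤3, i=4, swap(4,7) ⇒ [3, 3, 3, 3, 3, 5, 5, 5, 3]
swap(5,8) ⇒ [3, 3, 3, 3, 3, 3, 5, 5, 5]; return 5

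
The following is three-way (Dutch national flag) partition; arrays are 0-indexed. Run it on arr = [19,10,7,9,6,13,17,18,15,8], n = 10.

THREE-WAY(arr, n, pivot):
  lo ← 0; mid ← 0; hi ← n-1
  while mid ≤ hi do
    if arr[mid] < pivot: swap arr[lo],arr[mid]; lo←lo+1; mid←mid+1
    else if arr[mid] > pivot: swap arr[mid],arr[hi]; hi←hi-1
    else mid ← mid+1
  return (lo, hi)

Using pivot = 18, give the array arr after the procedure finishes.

[8,10,7,9,6,13,17,15,18,19]

pivot = 18; lo=0, mid=0, hi=9
arr[mid]=19>18: swap arr[0],arr[9]; hi=8 → [8,10,7,9,6,13,17,18,15,19]
arr[mid]=8<18: swap arr[0],arr[0]; lo=1,mid=1 → [8,10,7,9,6,13,17,18,15,19]
arr[mid]=10<18: swap arr[1],arr[1]; lo=2,mid=2 → [8,10,7,9,6,13,17,18,15,19]
arr[mid]=7<18: swap arr[2],arr[2]; lo=3,mid=3 → [8,10,7,9,6,13,17,18,15,19]
arr[mid]=9<18: swap arr[3],arr[3]; lo=4,mid=4 → [8,10,7,9,6,13,17,18,15,19]
arr[mid]=6<18: swap arr[4],arr[4]; lo=5,mid=5 → [8,10,7,9,6,13,17,18,15,19]
arr[mid]=13<18: swap arr[5],arr[5]; lo=6,mid=6 → [8,10,7,9,6,13,17,18,15,19]
arr[mid]=17<18: swap arr[6],arr[6]; lo=7,mid=7 → [8,10,7,9,6,13,17,18,15,19]
arr[mid]=18=18: mid=8
arr[mid]=15<18: swap arr[7],arr[8]; lo=8,mid=9 → [8,10,7,9,6,13,17,15,18,19]
end: lo=8, hi=8; arr = [8,10,7,9,6,13,17,15,18,19]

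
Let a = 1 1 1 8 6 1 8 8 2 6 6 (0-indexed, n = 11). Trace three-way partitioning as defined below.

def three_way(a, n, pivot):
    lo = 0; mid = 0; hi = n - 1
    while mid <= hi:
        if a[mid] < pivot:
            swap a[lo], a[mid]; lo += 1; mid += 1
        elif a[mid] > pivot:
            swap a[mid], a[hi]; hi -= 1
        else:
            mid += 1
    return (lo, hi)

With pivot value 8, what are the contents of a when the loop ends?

pivot = 8; lo=0, mid=0, hi=10
a[mid]=1<8: swap a[0],a[0]; lo=1,mid=1 → 1 1 1 8 6 1 8 8 2 6 6
a[mid]=1<8: swap a[1],a[1]; lo=2,mid=2 → 1 1 1 8 6 1 8 8 2 6 6
a[mid]=1<8: swap a[2],a[2]; lo=3,mid=3 → 1 1 1 8 6 1 8 8 2 6 6
a[mid]=8=8: mid=4
a[mid]=6<8: swap a[3],a[4]; lo=4,mid=5 → 1 1 1 6 8 1 8 8 2 6 6
a[mid]=1<8: swap a[4],a[5]; lo=5,mid=6 → 1 1 1 6 1 8 8 8 2 6 6
a[mid]=8=8: mid=7
a[mid]=8=8: mid=8
a[mid]=2<8: swap a[5],a[8]; lo=6,mid=9 → 1 1 1 6 1 2 8 8 8 6 6
a[mid]=6<8: swap a[6],a[9]; lo=7,mid=10 → 1 1 1 6 1 2 6 8 8 8 6
a[mid]=6<8: swap a[7],a[10]; lo=8,mid=11 → 1 1 1 6 1 2 6 6 8 8 8
end: lo=8, hi=10; a = 1 1 1 6 1 2 6 6 8 8 8

1 1 1 6 1 2 6 6 8 8 8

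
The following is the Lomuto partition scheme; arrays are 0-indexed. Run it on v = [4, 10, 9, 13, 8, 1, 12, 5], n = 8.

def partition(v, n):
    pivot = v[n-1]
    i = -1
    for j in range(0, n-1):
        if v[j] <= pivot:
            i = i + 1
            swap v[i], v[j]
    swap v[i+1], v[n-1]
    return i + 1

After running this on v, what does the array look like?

[4, 1, 5, 13, 8, 10, 12, 9]

pivot = v[7] = 5; i = -1
j=0: v[0]=4 ≤ 5 → i=0, swap v[0],v[0] (no change) → [4, 10, 9, 13, 8, 1, 12, 5]
j=1: v[1]=10 > 5 → no swap
j=2: v[2]=9 > 5 → no swap
j=3: v[3]=13 > 5 → no swap
j=4: v[4]=8 > 5 → no swap
j=5: v[5]=1 ≤ 5 → i=1, swap v[1],v[5] → [4, 1, 9, 13, 8, 10, 12, 5]
j=6: v[6]=12 > 5 → no swap
final swap v[2],v[7] → [4, 1, 5, 13, 8, 10, 12, 9]; return 2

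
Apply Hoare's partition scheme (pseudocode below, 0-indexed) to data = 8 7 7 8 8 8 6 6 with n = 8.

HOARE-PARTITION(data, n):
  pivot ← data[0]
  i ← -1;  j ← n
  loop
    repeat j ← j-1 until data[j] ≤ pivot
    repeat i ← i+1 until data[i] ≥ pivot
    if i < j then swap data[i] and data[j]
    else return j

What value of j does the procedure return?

pivot=8
j stops at 7 (6), i stops at 0 (8); swap ⇒ 6 7 7 8 8 8 6 8
j stops at 6 (6), i stops at 3 (8); swap ⇒ 6 7 7 6 8 8 8 8
j stops at 5 (8), i stops at 4 (8); swap ⇒ 6 7 7 6 8 8 8 8
j stops at 4, i stops at 5; i≥j ⇒ return 4. data=6 7 7 6 8 8 8 8

4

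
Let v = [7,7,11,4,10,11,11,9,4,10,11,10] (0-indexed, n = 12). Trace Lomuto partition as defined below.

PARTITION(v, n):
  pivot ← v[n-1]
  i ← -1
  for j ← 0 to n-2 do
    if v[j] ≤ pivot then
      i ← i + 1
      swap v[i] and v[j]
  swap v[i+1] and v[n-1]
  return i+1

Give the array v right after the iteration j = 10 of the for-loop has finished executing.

pivot = v[11] = 10; i = -1
j=0: v[0]=7 ≤ 10 → i=0, swap v[0],v[0] (no change) → [7,7,11,4,10,11,11,9,4,10,11,10]
j=1: v[1]=7 ≤ 10 → i=1, swap v[1],v[1] (no change) → [7,7,11,4,10,11,11,9,4,10,11,10]
j=2: v[2]=11 > 10 → no swap
j=3: v[3]=4 ≤ 10 → i=2, swap v[2],v[3] → [7,7,4,11,10,11,11,9,4,10,11,10]
j=4: v[4]=10 ≤ 10 → i=3, swap v[3],v[4] → [7,7,4,10,11,11,11,9,4,10,11,10]
j=5: v[5]=11 > 10 → no swap
j=6: v[6]=11 > 10 → no swap
j=7: v[7]=9 ≤ 10 → i=4, swap v[4],v[7] → [7,7,4,10,9,11,11,11,4,10,11,10]
j=8: v[8]=4 ≤ 10 → i=5, swap v[5],v[8] → [7,7,4,10,9,4,11,11,11,10,11,10]
j=9: v[9]=10 ≤ 10 → i=6, swap v[6],v[9] → [7,7,4,10,9,4,10,11,11,11,11,10]
j=10: v[10]=11 > 10 → no swap
(after j=10) v = [7,7,4,10,9,4,10,11,11,11,11,10]

[7,7,4,10,9,4,10,11,11,11,11,10]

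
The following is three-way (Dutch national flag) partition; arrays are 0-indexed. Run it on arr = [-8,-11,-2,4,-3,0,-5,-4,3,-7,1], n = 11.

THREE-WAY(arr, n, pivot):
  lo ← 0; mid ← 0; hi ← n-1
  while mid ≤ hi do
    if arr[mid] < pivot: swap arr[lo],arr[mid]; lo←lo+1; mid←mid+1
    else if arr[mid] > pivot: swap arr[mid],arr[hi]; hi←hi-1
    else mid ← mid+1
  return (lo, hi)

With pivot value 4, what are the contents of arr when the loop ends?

[-8,-11,-2,-3,0,-5,-4,3,-7,1,4]

pivot = 4; lo=0, mid=0, hi=10
arr[mid]=-8<4: swap arr[0],arr[0]; lo=1,mid=1 → [-8,-11,-2,4,-3,0,-5,-4,3,-7,1]
arr[mid]=-11<4: swap arr[1],arr[1]; lo=2,mid=2 → [-8,-11,-2,4,-3,0,-5,-4,3,-7,1]
arr[mid]=-2<4: swap arr[2],arr[2]; lo=3,mid=3 → [-8,-11,-2,4,-3,0,-5,-4,3,-7,1]
arr[mid]=4=4: mid=4
arr[mid]=-3<4: swap arr[3],arr[4]; lo=4,mid=5 → [-8,-11,-2,-3,4,0,-5,-4,3,-7,1]
arr[mid]=0<4: swap arr[4],arr[5]; lo=5,mid=6 → [-8,-11,-2,-3,0,4,-5,-4,3,-7,1]
arr[mid]=-5<4: swap arr[5],arr[6]; lo=6,mid=7 → [-8,-11,-2,-3,0,-5,4,-4,3,-7,1]
arr[mid]=-4<4: swap arr[6],arr[7]; lo=7,mid=8 → [-8,-11,-2,-3,0,-5,-4,4,3,-7,1]
arr[mid]=3<4: swap arr[7],arr[8]; lo=8,mid=9 → [-8,-11,-2,-3,0,-5,-4,3,4,-7,1]
arr[mid]=-7<4: swap arr[8],arr[9]; lo=9,mid=10 → [-8,-11,-2,-3,0,-5,-4,3,-7,4,1]
arr[mid]=1<4: swap arr[9],arr[10]; lo=10,mid=11 → [-8,-11,-2,-3,0,-5,-4,3,-7,1,4]
end: lo=10, hi=10; arr = [-8,-11,-2,-3,0,-5,-4,3,-7,1,4]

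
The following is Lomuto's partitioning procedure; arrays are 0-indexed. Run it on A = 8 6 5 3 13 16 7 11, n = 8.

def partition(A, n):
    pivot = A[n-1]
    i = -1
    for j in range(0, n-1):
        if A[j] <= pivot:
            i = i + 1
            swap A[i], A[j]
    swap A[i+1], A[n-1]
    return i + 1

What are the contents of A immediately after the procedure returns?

8 6 5 3 7 11 13 16

pivot=11, i=-1
j=0: 8≤11, i=0, swap(0,0) ⇒ 8 6 5 3 13 16 7 11
j=1: 6≤11, i=1, swap(1,1) ⇒ 8 6 5 3 13 16 7 11
j=2: 5≤11, i=2, swap(2,2) ⇒ 8 6 5 3 13 16 7 11
j=3: 3≤11, i=3, swap(3,3) ⇒ 8 6 5 3 13 16 7 11
j=4: 13>11, skip
j=5: 16>11, skip
j=6: 7≤11, i=4, swap(4,6) ⇒ 8 6 5 3 7 16 13 11
swap(5,7) ⇒ 8 6 5 3 7 11 13 16; return 5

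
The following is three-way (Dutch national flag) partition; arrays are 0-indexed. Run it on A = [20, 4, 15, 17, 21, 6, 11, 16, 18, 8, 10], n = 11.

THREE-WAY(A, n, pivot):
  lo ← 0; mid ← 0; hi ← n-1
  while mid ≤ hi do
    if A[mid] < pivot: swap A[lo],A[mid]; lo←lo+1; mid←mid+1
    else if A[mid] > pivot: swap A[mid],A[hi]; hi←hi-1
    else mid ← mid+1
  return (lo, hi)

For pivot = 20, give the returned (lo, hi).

(9, 9)

lo=0 mid=0 hi=10
20=20: mid=1
4<20: swap(0,1), lo=1 mid=2 ⇒ [4, 20, 15, 17, 21, 6, 11, 16, 18, 8, 10]
15<20: swap(1,2), lo=2 mid=3 ⇒ [4, 15, 20, 17, 21, 6, 11, 16, 18, 8, 10]
17<20: swap(2,3), lo=3 mid=4 ⇒ [4, 15, 17, 20, 21, 6, 11, 16, 18, 8, 10]
21>20: swap(4,10), hi=9 ⇒ [4, 15, 17, 20, 10, 6, 11, 16, 18, 8, 21]
10<20: swap(3,4), lo=4 mid=5 ⇒ [4, 15, 17, 10, 20, 6, 11, 16, 18, 8, 21]
6<20: swap(4,5), lo=5 mid=6 ⇒ [4, 15, 17, 10, 6, 20, 11, 16, 18, 8, 21]
11<20: swap(5,6), lo=6 mid=7 ⇒ [4, 15, 17, 10, 6, 11, 20, 16, 18, 8, 21]
16<20: swap(6,7), lo=7 mid=8 ⇒ [4, 15, 17, 10, 6, 11, 16, 20, 18, 8, 21]
18<20: swap(7,8), lo=8 mid=9 ⇒ [4, 15, 17, 10, 6, 11, 16, 18, 20, 8, 21]
8<20: swap(8,9), lo=9 mid=10 ⇒ [4, 15, 17, 10, 6, 11, 16, 18, 8, 20, 21]
done. lo=9 hi=9; A=[4, 15, 17, 10, 6, 11, 16, 18, 8, 20, 21]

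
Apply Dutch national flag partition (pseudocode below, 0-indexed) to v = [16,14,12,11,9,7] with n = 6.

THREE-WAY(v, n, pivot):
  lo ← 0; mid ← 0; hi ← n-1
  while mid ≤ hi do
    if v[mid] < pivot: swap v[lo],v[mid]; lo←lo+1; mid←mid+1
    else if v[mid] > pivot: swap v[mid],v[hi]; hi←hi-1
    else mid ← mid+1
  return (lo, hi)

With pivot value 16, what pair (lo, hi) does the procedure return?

lo=0 mid=0 hi=5
16=16: mid=1
14<16: swap(0,1), lo=1 mid=2 ⇒ [14,16,12,11,9,7]
12<16: swap(1,2), lo=2 mid=3 ⇒ [14,12,16,11,9,7]
11<16: swap(2,3), lo=3 mid=4 ⇒ [14,12,11,16,9,7]
9<16: swap(3,4), lo=4 mid=5 ⇒ [14,12,11,9,16,7]
7<16: swap(4,5), lo=5 mid=6 ⇒ [14,12,11,9,7,16]
done. lo=5 hi=5; v=[14,12,11,9,7,16]

(5, 5)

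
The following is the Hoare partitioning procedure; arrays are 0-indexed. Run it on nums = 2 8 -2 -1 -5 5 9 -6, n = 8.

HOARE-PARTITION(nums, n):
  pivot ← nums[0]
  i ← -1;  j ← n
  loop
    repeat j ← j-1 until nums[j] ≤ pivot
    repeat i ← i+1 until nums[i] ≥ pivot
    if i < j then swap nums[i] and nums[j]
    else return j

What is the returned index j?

3

pivot = nums[0] = 2; i = -1, j = 8
j→7 (nums[7]=-6≤2), i→0 (nums[0]=2≥2); i<j, swap → -6 8 -2 -1 -5 5 9 2
j→4 (nums[4]=-5≤2), i→1 (nums[1]=8≥2); i<j, swap → -6 -5 -2 -1 8 5 9 2
j→3, i→4; i≥j, return j=3. nums = -6 -5 -2 -1 8 5 9 2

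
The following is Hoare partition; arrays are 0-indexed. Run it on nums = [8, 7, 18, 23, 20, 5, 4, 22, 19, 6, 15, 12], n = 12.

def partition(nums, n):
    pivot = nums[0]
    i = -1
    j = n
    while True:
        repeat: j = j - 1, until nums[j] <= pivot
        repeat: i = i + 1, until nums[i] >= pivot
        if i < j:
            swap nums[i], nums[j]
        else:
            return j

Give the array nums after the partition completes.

[6, 7, 4, 5, 20, 23, 18, 22, 19, 8, 15, 12]

pivot = nums[0] = 8; i = -1, j = 12
j→9 (nums[9]=6≤8), i→0 (nums[0]=8≥8); i<j, swap → [6, 7, 18, 23, 20, 5, 4, 22, 19, 8, 15, 12]
j→6 (nums[6]=4≤8), i→2 (nums[2]=18≥8); i<j, swap → [6, 7, 4, 23, 20, 5, 18, 22, 19, 8, 15, 12]
j→5 (nums[5]=5≤8), i→3 (nums[3]=23≥8); i<j, swap → [6, 7, 4, 5, 20, 23, 18, 22, 19, 8, 15, 12]
j→3, i→4; i≥j, return j=3. nums = [6, 7, 4, 5, 20, 23, 18, 22, 19, 8, 15, 12]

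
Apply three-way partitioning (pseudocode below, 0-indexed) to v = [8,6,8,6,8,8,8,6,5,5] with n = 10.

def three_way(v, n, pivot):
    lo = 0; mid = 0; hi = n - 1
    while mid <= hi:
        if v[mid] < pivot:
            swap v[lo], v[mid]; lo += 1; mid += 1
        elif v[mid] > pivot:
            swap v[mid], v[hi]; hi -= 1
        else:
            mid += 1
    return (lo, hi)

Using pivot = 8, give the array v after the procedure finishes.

[6,6,6,5,5,8,8,8,8,8]

pivot = 8; lo=0, mid=0, hi=9
v[mid]=8=8: mid=1
v[mid]=6<8: swap v[0],v[1]; lo=1,mid=2 → [6,8,8,6,8,8,8,6,5,5]
v[mid]=8=8: mid=3
v[mid]=6<8: swap v[1],v[3]; lo=2,mid=4 → [6,6,8,8,8,8,8,6,5,5]
v[mid]=8=8: mid=5
v[mid]=8=8: mid=6
v[mid]=8=8: mid=7
v[mid]=6<8: swap v[2],v[7]; lo=3,mid=8 → [6,6,6,8,8,8,8,8,5,5]
v[mid]=5<8: swap v[3],v[8]; lo=4,mid=9 → [6,6,6,5,8,8,8,8,8,5]
v[mid]=5<8: swap v[4],v[9]; lo=5,mid=10 → [6,6,6,5,5,8,8,8,8,8]
end: lo=5, hi=9; v = [6,6,6,5,5,8,8,8,8,8]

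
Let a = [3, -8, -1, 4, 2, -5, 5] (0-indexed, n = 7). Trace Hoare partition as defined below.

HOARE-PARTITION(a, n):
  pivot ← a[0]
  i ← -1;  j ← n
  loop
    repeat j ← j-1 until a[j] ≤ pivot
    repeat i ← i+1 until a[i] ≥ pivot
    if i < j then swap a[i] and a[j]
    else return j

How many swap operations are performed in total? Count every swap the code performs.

2

pivot = a[0] = 3; i = -1, j = 7
j→5 (a[5]=-5≤3), i→0 (a[0]=3≥3); i<j, swap → [-5, -8, -1, 4, 2, 3, 5]
j→4 (a[4]=2≤3), i→3 (a[3]=4≥3); i<j, swap → [-5, -8, -1, 2, 4, 3, 5]
j→3, i→4; i≥j, return j=3. a = [-5, -8, -1, 2, 4, 3, 5]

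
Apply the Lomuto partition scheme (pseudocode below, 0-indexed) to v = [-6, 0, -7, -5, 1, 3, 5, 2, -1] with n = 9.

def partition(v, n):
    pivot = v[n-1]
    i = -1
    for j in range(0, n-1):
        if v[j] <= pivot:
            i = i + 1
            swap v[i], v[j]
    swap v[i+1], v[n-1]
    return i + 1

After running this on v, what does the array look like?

[-6, -7, -5, -1, 1, 3, 5, 2, 0]

pivot = v[8] = -1; i = -1
j=0: v[0]=-6 ≤ -1 → i=0, swap v[0],v[0] (no change) → [-6, 0, -7, -5, 1, 3, 5, 2, -1]
j=1: v[1]=0 > -1 → no swap
j=2: v[2]=-7 ≤ -1 → i=1, swap v[1],v[2] → [-6, -7, 0, -5, 1, 3, 5, 2, -1]
j=3: v[3]=-5 ≤ -1 → i=2, swap v[2],v[3] → [-6, -7, -5, 0, 1, 3, 5, 2, -1]
j=4: v[4]=1 > -1 → no swap
j=5: v[5]=3 > -1 → no swap
j=6: v[6]=5 > -1 → no swap
j=7: v[7]=2 > -1 → no swap
final swap v[3],v[8] → [-6, -7, -5, -1, 1, 3, 5, 2, 0]; return 3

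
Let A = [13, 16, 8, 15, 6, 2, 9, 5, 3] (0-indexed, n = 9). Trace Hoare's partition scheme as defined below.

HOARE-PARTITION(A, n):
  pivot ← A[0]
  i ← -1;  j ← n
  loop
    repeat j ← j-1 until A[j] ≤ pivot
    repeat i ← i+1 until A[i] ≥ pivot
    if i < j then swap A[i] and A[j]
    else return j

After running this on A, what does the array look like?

[3, 5, 8, 9, 6, 2, 15, 16, 13]

pivot = A[0] = 13; i = -1, j = 9
j→8 (A[8]=3≤13), i→0 (A[0]=13≥13); i<j, swap → [3, 16, 8, 15, 6, 2, 9, 5, 13]
j→7 (A[7]=5≤13), i→1 (A[1]=16≥13); i<j, swap → [3, 5, 8, 15, 6, 2, 9, 16, 13]
j→6 (A[6]=9≤13), i→3 (A[3]=15≥13); i<j, swap → [3, 5, 8, 9, 6, 2, 15, 16, 13]
j→5, i→6; i≥j, return j=5. A = [3, 5, 8, 9, 6, 2, 15, 16, 13]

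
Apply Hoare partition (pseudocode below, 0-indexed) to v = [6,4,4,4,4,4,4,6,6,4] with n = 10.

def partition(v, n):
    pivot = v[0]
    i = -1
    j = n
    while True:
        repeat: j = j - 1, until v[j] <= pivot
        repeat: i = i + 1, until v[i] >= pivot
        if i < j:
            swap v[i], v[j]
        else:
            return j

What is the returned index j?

7

pivot=6
j stops at 9 (4), i stops at 0 (6); swap ⇒ [4,4,4,4,4,4,4,6,6,6]
j stops at 8 (6), i stops at 7 (6); swap ⇒ [4,4,4,4,4,4,4,6,6,6]
j stops at 7, i stops at 8; i≥j ⇒ return 7. v=[4,4,4,4,4,4,4,6,6,6]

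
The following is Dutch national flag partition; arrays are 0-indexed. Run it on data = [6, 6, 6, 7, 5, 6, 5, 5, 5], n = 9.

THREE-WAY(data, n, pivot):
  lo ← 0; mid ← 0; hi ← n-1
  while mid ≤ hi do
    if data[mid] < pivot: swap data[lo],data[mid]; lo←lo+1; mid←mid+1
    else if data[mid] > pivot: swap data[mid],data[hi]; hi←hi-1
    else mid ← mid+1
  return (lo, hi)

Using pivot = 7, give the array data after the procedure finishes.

pivot = 7; lo=0, mid=0, hi=8
data[mid]=6<7: swap data[0],data[0]; lo=1,mid=1 → [6, 6, 6, 7, 5, 6, 5, 5, 5]
data[mid]=6<7: swap data[1],data[1]; lo=2,mid=2 → [6, 6, 6, 7, 5, 6, 5, 5, 5]
data[mid]=6<7: swap data[2],data[2]; lo=3,mid=3 → [6, 6, 6, 7, 5, 6, 5, 5, 5]
data[mid]=7=7: mid=4
data[mid]=5<7: swap data[3],data[4]; lo=4,mid=5 → [6, 6, 6, 5, 7, 6, 5, 5, 5]
data[mid]=6<7: swap data[4],data[5]; lo=5,mid=6 → [6, 6, 6, 5, 6, 7, 5, 5, 5]
data[mid]=5<7: swap data[5],data[6]; lo=6,mid=7 → [6, 6, 6, 5, 6, 5, 7, 5, 5]
data[mid]=5<7: swap data[6],data[7]; lo=7,mid=8 → [6, 6, 6, 5, 6, 5, 5, 7, 5]
data[mid]=5<7: swap data[7],data[8]; lo=8,mid=9 → [6, 6, 6, 5, 6, 5, 5, 5, 7]
end: lo=8, hi=8; data = [6, 6, 6, 5, 6, 5, 5, 5, 7]

[6, 6, 6, 5, 6, 5, 5, 5, 7]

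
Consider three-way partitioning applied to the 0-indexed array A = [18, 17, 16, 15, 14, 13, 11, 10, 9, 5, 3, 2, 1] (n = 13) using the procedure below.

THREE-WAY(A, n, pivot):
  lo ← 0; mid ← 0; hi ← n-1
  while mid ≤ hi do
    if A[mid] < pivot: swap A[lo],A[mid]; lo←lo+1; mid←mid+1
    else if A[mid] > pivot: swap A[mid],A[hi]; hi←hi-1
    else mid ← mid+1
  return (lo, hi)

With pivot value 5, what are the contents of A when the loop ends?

[1, 2, 3, 5, 13, 11, 10, 9, 14, 15, 16, 17, 18]

lo=0 mid=0 hi=12
18>5: swap(0,12), hi=11 ⇒ [1, 17, 16, 15, 14, 13, 11, 10, 9, 5, 3, 2, 18]
1<5: swap(0,0), lo=1 mid=1 ⇒ [1, 17, 16, 15, 14, 13, 11, 10, 9, 5, 3, 2, 18]
17>5: swap(1,11), hi=10 ⇒ [1, 2, 16, 15, 14, 13, 11, 10, 9, 5, 3, 17, 18]
2<5: swap(1,1), lo=2 mid=2 ⇒ [1, 2, 16, 15, 14, 13, 11, 10, 9, 5, 3, 17, 18]
16>5: swap(2,10), hi=9 ⇒ [1, 2, 3, 15, 14, 13, 11, 10, 9, 5, 16, 17, 18]
3<5: swap(2,2), lo=3 mid=3 ⇒ [1, 2, 3, 15, 14, 13, 11, 10, 9, 5, 16, 17, 18]
15>5: swap(3,9), hi=8 ⇒ [1, 2, 3, 5, 14, 13, 11, 10, 9, 15, 16, 17, 18]
5=5: mid=4
14>5: swap(4,8), hi=7 ⇒ [1, 2, 3, 5, 9, 13, 11, 10, 14, 15, 16, 17, 18]
9>5: swap(4,7), hi=6 ⇒ [1, 2, 3, 5, 10, 13, 11, 9, 14, 15, 16, 17, 18]
10>5: swap(4,6), hi=5 ⇒ [1, 2, 3, 5, 11, 13, 10, 9, 14, 15, 16, 17, 18]
11>5: swap(4,5), hi=4 ⇒ [1, 2, 3, 5, 13, 11, 10, 9, 14, 15, 16, 17, 18]
13>5: swap(4,4), hi=3 ⇒ [1, 2, 3, 5, 13, 11, 10, 9, 14, 15, 16, 17, 18]
done. lo=3 hi=3; A=[1, 2, 3, 5, 13, 11, 10, 9, 14, 15, 16, 17, 18]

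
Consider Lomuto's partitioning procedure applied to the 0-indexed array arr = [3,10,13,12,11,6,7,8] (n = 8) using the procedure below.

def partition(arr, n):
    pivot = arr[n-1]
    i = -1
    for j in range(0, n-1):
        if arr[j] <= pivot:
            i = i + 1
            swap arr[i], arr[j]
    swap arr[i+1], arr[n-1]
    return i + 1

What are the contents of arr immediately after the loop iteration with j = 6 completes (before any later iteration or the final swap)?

[3,6,7,12,11,10,13,8]

pivot = arr[7] = 8; i = -1
j=0: arr[0]=3 ≤ 8 → i=0, swap arr[0],arr[0] (no change) → [3,10,13,12,11,6,7,8]
j=1: arr[1]=10 > 8 → no swap
j=2: arr[2]=13 > 8 → no swap
j=3: arr[3]=12 > 8 → no swap
j=4: arr[4]=11 > 8 → no swap
j=5: arr[5]=6 ≤ 8 → i=1, swap arr[1],arr[5] → [3,6,13,12,11,10,7,8]
j=6: arr[6]=7 ≤ 8 → i=2, swap arr[2],arr[6] → [3,6,7,12,11,10,13,8]
(after j=6) arr = [3,6,7,12,11,10,13,8]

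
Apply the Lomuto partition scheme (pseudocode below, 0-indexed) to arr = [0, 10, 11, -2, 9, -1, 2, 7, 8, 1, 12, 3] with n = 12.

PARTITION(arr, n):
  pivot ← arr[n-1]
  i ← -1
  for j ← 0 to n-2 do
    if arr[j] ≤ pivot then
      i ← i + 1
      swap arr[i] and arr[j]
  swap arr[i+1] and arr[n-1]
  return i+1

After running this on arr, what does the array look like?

pivot=3, i=-1
j=0: 0≤3, i=0, swap(0,0) ⇒ [0, 10, 11, -2, 9, -1, 2, 7, 8, 1, 12, 3]
j=1: 10>3, skip
j=2: 11>3, skip
j=3: -2≤3, i=1, swap(1,3) ⇒ [0, -2, 11, 10, 9, -1, 2, 7, 8, 1, 12, 3]
j=4: 9>3, skip
j=5: -1≤3, i=2, swap(2,5) ⇒ [0, -2, -1, 10, 9, 11, 2, 7, 8, 1, 12, 3]
j=6: 2≤3, i=3, swap(3,6) ⇒ [0, -2, -1, 2, 9, 11, 10, 7, 8, 1, 12, 3]
j=7: 7>3, skip
j=8: 8>3, skip
j=9: 1≤3, i=4, swap(4,9) ⇒ [0, -2, -1, 2, 1, 11, 10, 7, 8, 9, 12, 3]
j=10: 12>3, skip
swap(5,11) ⇒ [0, -2, -1, 2, 1, 3, 10, 7, 8, 9, 12, 11]; return 5

[0, -2, -1, 2, 1, 3, 10, 7, 8, 9, 12, 11]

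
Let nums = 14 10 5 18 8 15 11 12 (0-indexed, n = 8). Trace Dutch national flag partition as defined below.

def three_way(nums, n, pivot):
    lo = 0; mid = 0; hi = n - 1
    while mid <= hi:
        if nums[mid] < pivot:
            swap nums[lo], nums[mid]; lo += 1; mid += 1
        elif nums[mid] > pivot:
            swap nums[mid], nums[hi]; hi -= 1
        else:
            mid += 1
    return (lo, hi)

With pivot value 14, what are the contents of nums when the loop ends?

10 5 12 8 11 14 15 18

lo=0 mid=0 hi=7
14=14: mid=1
10<14: swap(0,1), lo=1 mid=2 ⇒ 10 14 5 18 8 15 11 12
5<14: swap(1,2), lo=2 mid=3 ⇒ 10 5 14 18 8 15 11 12
18>14: swap(3,7), hi=6 ⇒ 10 5 14 12 8 15 11 18
12<14: swap(2,3), lo=3 mid=4 ⇒ 10 5 12 14 8 15 11 18
8<14: swap(3,4), lo=4 mid=5 ⇒ 10 5 12 8 14 15 11 18
15>14: swap(5,6), hi=5 ⇒ 10 5 12 8 14 11 15 18
11<14: swap(4,5), lo=5 mid=6 ⇒ 10 5 12 8 11 14 15 18
done. lo=5 hi=5; nums=10 5 12 8 11 14 15 18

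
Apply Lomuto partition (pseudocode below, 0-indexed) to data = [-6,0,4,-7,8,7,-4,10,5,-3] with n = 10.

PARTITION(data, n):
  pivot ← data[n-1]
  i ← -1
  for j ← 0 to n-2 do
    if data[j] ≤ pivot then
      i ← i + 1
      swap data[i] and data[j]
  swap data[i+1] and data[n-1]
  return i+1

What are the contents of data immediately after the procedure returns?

[-6,-7,-4,-3,8,7,4,10,5,0]

pivot = data[9] = -3; i = -1
j=0: data[0]=-6 ≤ -3 → i=0, swap data[0],data[0] (no change) → [-6,0,4,-7,8,7,-4,10,5,-3]
j=1: data[1]=0 > -3 → no swap
j=2: data[2]=4 > -3 → no swap
j=3: data[3]=-7 ≤ -3 → i=1, swap data[1],data[3] → [-6,-7,4,0,8,7,-4,10,5,-3]
j=4: data[4]=8 > -3 → no swap
j=5: data[5]=7 > -3 → no swap
j=6: data[6]=-4 ≤ -3 → i=2, swap data[2],data[6] → [-6,-7,-4,0,8,7,4,10,5,-3]
j=7: data[7]=10 > -3 → no swap
j=8: data[8]=5 > -3 → no swap
final swap data[3],data[9] → [-6,-7,-4,-3,8,7,4,10,5,0]; return 3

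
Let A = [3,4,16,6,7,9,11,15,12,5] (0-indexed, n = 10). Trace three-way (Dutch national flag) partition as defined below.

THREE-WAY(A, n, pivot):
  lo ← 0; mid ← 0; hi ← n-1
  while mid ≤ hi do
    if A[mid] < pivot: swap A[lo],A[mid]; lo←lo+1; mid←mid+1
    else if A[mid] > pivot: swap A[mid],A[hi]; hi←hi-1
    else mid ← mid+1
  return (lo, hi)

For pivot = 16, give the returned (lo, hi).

(9, 9)

pivot = 16; lo=0, mid=0, hi=9
A[mid]=3<16: swap A[0],A[0]; lo=1,mid=1 → [3,4,16,6,7,9,11,15,12,5]
A[mid]=4<16: swap A[1],A[1]; lo=2,mid=2 → [3,4,16,6,7,9,11,15,12,5]
A[mid]=16=16: mid=3
A[mid]=6<16: swap A[2],A[3]; lo=3,mid=4 → [3,4,6,16,7,9,11,15,12,5]
A[mid]=7<16: swap A[3],A[4]; lo=4,mid=5 → [3,4,6,7,16,9,11,15,12,5]
A[mid]=9<16: swap A[4],A[5]; lo=5,mid=6 → [3,4,6,7,9,16,11,15,12,5]
A[mid]=11<16: swap A[5],A[6]; lo=6,mid=7 → [3,4,6,7,9,11,16,15,12,5]
A[mid]=15<16: swap A[6],A[7]; lo=7,mid=8 → [3,4,6,7,9,11,15,16,12,5]
A[mid]=12<16: swap A[7],A[8]; lo=8,mid=9 → [3,4,6,7,9,11,15,12,16,5]
A[mid]=5<16: swap A[8],A[9]; lo=9,mid=10 → [3,4,6,7,9,11,15,12,5,16]
end: lo=9, hi=9; A = [3,4,6,7,9,11,15,12,5,16]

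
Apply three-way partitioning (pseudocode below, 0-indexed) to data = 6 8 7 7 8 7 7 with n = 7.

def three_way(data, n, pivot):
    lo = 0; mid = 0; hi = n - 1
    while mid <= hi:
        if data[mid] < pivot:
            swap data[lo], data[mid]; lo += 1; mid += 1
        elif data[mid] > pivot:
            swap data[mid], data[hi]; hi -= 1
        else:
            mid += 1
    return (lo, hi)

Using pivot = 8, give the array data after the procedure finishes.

6 7 7 7 7 8 8

pivot = 8; lo=0, mid=0, hi=6
data[mid]=6<8: swap data[0],data[0]; lo=1,mid=1 → 6 8 7 7 8 7 7
data[mid]=8=8: mid=2
data[mid]=7<8: swap data[1],data[2]; lo=2,mid=3 → 6 7 8 7 8 7 7
data[mid]=7<8: swap data[2],data[3]; lo=3,mid=4 → 6 7 7 8 8 7 7
data[mid]=8=8: mid=5
data[mid]=7<8: swap data[3],data[5]; lo=4,mid=6 → 6 7 7 7 8 8 7
data[mid]=7<8: swap data[4],data[6]; lo=5,mid=7 → 6 7 7 7 7 8 8
end: lo=5, hi=6; data = 6 7 7 7 7 8 8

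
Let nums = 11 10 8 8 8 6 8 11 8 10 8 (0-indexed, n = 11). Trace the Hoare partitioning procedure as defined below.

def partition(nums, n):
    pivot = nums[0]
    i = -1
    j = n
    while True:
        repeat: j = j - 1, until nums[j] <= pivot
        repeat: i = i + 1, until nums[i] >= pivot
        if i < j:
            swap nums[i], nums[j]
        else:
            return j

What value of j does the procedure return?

pivot = nums[0] = 11; i = -1, j = 11
j→10 (nums[10]=8≤11), i→0 (nums[0]=11≥11); i<j, swap → 8 10 8 8 8 6 8 11 8 10 11
j→9 (nums[9]=10≤11), i→7 (nums[7]=11≥11); i<j, swap → 8 10 8 8 8 6 8 10 8 11 11
j→8, i→9; i≥j, return j=8. nums = 8 10 8 8 8 6 8 10 8 11 11

8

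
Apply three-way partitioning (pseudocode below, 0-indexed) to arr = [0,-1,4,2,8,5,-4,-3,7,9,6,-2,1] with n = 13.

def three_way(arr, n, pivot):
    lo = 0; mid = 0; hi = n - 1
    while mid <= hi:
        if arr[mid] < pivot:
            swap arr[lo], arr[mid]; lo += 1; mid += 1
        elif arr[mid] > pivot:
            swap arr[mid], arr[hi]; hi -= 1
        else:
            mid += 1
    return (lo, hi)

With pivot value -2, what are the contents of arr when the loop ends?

[-3,-4,-2,8,5,2,4,7,9,6,-1,1,0]

lo=0 mid=0 hi=12
0>-2: swap(0,12), hi=11 ⇒ [1,-1,4,2,8,5,-4,-3,7,9,6,-2,0]
1>-2: swap(0,11), hi=10 ⇒ [-2,-1,4,2,8,5,-4,-3,7,9,6,1,0]
-2=-2: mid=1
-1>-2: swap(1,10), hi=9 ⇒ [-2,6,4,2,8,5,-4,-3,7,9,-1,1,0]
6>-2: swap(1,9), hi=8 ⇒ [-2,9,4,2,8,5,-4,-3,7,6,-1,1,0]
9>-2: swap(1,8), hi=7 ⇒ [-2,7,4,2,8,5,-4,-3,9,6,-1,1,0]
7>-2: swap(1,7), hi=6 ⇒ [-2,-3,4,2,8,5,-4,7,9,6,-1,1,0]
-3<-2: swap(0,1), lo=1 mid=2 ⇒ [-3,-2,4,2,8,5,-4,7,9,6,-1,1,0]
4>-2: swap(2,6), hi=5 ⇒ [-3,-2,-4,2,8,5,4,7,9,6,-1,1,0]
-4<-2: swap(1,2), lo=2 mid=3 ⇒ [-3,-4,-2,2,8,5,4,7,9,6,-1,1,0]
2>-2: swap(3,5), hi=4 ⇒ [-3,-4,-2,5,8,2,4,7,9,6,-1,1,0]
5>-2: swap(3,4), hi=3 ⇒ [-3,-4,-2,8,5,2,4,7,9,6,-1,1,0]
8>-2: swap(3,3), hi=2 ⇒ [-3,-4,-2,8,5,2,4,7,9,6,-1,1,0]
done. lo=2 hi=2; arr=[-3,-4,-2,8,5,2,4,7,9,6,-1,1,0]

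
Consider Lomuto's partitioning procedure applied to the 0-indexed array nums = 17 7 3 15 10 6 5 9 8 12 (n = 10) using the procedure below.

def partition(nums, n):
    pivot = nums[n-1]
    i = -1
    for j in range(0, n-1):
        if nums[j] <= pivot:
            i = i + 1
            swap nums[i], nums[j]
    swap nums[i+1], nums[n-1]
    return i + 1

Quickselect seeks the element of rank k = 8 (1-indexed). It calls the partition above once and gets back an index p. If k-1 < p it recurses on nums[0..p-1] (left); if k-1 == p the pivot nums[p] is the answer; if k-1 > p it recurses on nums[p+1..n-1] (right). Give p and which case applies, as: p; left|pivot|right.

pivot = nums[9] = 12; i = -1
j=0: nums[0]=17 > 12 → no swap
j=1: nums[1]=7 ≤ 12 → i=0, swap nums[0],nums[1] → 7 17 3 15 10 6 5 9 8 12
j=2: nums[2]=3 ≤ 12 → i=1, swap nums[1],nums[2] → 7 3 17 15 10 6 5 9 8 12
j=3: nums[3]=15 > 12 → no swap
j=4: nums[4]=10 ≤ 12 → i=2, swap nums[2],nums[4] → 7 3 10 15 17 6 5 9 8 12
j=5: nums[5]=6 ≤ 12 → i=3, swap nums[3],nums[5] → 7 3 10 6 17 15 5 9 8 12
j=6: nums[6]=5 ≤ 12 → i=4, swap nums[4],nums[6] → 7 3 10 6 5 15 17 9 8 12
j=7: nums[7]=9 ≤ 12 → i=5, swap nums[5],nums[7] → 7 3 10 6 5 9 17 15 8 12
j=8: nums[8]=8 ≤ 12 → i=6, swap nums[6],nums[8] → 7 3 10 6 5 9 8 15 17 12
final swap nums[7],nums[9] → 7 3 10 6 5 9 8 12 17 15; return 7
p = 7; k-1 = 7 == 7 ⇒ pivot

7; pivot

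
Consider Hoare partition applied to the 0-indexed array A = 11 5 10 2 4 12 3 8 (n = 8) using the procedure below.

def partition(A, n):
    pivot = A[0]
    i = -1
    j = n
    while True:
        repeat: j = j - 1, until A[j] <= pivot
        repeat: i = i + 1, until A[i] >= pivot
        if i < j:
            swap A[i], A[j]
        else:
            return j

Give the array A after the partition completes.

8 5 10 2 4 3 12 11

pivot = A[0] = 11; i = -1, j = 8
j→7 (A[7]=8≤11), i→0 (A[0]=11≥11); i<j, swap → 8 5 10 2 4 12 3 11
j→6 (A[6]=3≤11), i→5 (A[5]=12≥11); i<j, swap → 8 5 10 2 4 3 12 11
j→5, i→6; i≥j, return j=5. A = 8 5 10 2 4 3 12 11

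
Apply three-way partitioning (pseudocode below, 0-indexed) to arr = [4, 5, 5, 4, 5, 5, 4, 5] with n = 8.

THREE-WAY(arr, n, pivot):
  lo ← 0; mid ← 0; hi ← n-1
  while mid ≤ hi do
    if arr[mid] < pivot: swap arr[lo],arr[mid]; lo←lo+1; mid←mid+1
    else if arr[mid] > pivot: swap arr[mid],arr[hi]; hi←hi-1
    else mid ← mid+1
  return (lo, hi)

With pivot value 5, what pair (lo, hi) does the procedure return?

lo=0 mid=0 hi=7
4<5: swap(0,0), lo=1 mid=1 ⇒ [4, 5, 5, 4, 5, 5, 4, 5]
5=5: mid=2
5=5: mid=3
4<5: swap(1,3), lo=2 mid=4 ⇒ [4, 4, 5, 5, 5, 5, 4, 5]
5=5: mid=5
5=5: mid=6
4<5: swap(2,6), lo=3 mid=7 ⇒ [4, 4, 4, 5, 5, 5, 5, 5]
5=5: mid=8
done. lo=3 hi=7; arr=[4, 4, 4, 5, 5, 5, 5, 5]

(3, 7)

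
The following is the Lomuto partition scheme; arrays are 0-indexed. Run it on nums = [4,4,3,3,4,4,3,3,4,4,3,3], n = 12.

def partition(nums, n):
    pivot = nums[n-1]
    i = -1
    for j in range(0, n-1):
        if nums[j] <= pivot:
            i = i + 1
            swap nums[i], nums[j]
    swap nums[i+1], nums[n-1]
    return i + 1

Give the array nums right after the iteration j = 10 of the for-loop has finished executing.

pivot=3, i=-1
j=0: 4>3, skip
j=1: 4>3, skip
j=2: 3≤3, i=0, swap(0,2) ⇒ [3,4,4,3,4,4,3,3,4,4,3,3]
j=3: 3≤3, i=1, swap(1,3) ⇒ [3,3,4,4,4,4,3,3,4,4,3,3]
j=4: 4>3, skip
j=5: 4>3, skip
j=6: 3≤3, i=2, swap(2,6) ⇒ [3,3,3,4,4,4,4,3,4,4,3,3]
j=7: 3≤3, i=3, swap(3,7) ⇒ [3,3,3,3,4,4,4,4,4,4,3,3]
j=8: 4>3, skip
j=9: 4>3, skip
j=10: 3≤3, i=4, swap(4,10) ⇒ [3,3,3,3,3,4,4,4,4,4,4,3]
(after j=10) nums = [3,3,3,3,3,4,4,4,4,4,4,3]

[3,3,3,3,3,4,4,4,4,4,4,3]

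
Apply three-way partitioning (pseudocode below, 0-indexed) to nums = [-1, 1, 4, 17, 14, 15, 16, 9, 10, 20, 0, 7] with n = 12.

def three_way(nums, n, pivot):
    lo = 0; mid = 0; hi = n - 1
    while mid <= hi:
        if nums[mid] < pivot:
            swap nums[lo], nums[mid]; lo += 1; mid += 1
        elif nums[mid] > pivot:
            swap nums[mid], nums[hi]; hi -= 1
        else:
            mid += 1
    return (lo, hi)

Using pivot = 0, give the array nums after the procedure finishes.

lo=0 mid=0 hi=11
-1<0: swap(0,0), lo=1 mid=1 ⇒ [-1, 1, 4, 17, 14, 15, 16, 9, 10, 20, 0, 7]
1>0: swap(1,11), hi=10 ⇒ [-1, 7, 4, 17, 14, 15, 16, 9, 10, 20, 0, 1]
7>0: swap(1,10), hi=9 ⇒ [-1, 0, 4, 17, 14, 15, 16, 9, 10, 20, 7, 1]
0=0: mid=2
4>0: swap(2,9), hi=8 ⇒ [-1, 0, 20, 17, 14, 15, 16, 9, 10, 4, 7, 1]
20>0: swap(2,8), hi=7 ⇒ [-1, 0, 10, 17, 14, 15, 16, 9, 20, 4, 7, 1]
10>0: swap(2,7), hi=6 ⇒ [-1, 0, 9, 17, 14, 15, 16, 10, 20, 4, 7, 1]
9>0: swap(2,6), hi=5 ⇒ [-1, 0, 16, 17, 14, 15, 9, 10, 20, 4, 7, 1]
16>0: swap(2,5), hi=4 ⇒ [-1, 0, 15, 17, 14, 16, 9, 10, 20, 4, 7, 1]
15>0: swap(2,4), hi=3 ⇒ [-1, 0, 14, 17, 15, 16, 9, 10, 20, 4, 7, 1]
14>0: swap(2,3), hi=2 ⇒ [-1, 0, 17, 14, 15, 16, 9, 10, 20, 4, 7, 1]
17>0: swap(2,2), hi=1 ⇒ [-1, 0, 17, 14, 15, 16, 9, 10, 20, 4, 7, 1]
done. lo=1 hi=1; nums=[-1, 0, 17, 14, 15, 16, 9, 10, 20, 4, 7, 1]

[-1, 0, 17, 14, 15, 16, 9, 10, 20, 4, 7, 1]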